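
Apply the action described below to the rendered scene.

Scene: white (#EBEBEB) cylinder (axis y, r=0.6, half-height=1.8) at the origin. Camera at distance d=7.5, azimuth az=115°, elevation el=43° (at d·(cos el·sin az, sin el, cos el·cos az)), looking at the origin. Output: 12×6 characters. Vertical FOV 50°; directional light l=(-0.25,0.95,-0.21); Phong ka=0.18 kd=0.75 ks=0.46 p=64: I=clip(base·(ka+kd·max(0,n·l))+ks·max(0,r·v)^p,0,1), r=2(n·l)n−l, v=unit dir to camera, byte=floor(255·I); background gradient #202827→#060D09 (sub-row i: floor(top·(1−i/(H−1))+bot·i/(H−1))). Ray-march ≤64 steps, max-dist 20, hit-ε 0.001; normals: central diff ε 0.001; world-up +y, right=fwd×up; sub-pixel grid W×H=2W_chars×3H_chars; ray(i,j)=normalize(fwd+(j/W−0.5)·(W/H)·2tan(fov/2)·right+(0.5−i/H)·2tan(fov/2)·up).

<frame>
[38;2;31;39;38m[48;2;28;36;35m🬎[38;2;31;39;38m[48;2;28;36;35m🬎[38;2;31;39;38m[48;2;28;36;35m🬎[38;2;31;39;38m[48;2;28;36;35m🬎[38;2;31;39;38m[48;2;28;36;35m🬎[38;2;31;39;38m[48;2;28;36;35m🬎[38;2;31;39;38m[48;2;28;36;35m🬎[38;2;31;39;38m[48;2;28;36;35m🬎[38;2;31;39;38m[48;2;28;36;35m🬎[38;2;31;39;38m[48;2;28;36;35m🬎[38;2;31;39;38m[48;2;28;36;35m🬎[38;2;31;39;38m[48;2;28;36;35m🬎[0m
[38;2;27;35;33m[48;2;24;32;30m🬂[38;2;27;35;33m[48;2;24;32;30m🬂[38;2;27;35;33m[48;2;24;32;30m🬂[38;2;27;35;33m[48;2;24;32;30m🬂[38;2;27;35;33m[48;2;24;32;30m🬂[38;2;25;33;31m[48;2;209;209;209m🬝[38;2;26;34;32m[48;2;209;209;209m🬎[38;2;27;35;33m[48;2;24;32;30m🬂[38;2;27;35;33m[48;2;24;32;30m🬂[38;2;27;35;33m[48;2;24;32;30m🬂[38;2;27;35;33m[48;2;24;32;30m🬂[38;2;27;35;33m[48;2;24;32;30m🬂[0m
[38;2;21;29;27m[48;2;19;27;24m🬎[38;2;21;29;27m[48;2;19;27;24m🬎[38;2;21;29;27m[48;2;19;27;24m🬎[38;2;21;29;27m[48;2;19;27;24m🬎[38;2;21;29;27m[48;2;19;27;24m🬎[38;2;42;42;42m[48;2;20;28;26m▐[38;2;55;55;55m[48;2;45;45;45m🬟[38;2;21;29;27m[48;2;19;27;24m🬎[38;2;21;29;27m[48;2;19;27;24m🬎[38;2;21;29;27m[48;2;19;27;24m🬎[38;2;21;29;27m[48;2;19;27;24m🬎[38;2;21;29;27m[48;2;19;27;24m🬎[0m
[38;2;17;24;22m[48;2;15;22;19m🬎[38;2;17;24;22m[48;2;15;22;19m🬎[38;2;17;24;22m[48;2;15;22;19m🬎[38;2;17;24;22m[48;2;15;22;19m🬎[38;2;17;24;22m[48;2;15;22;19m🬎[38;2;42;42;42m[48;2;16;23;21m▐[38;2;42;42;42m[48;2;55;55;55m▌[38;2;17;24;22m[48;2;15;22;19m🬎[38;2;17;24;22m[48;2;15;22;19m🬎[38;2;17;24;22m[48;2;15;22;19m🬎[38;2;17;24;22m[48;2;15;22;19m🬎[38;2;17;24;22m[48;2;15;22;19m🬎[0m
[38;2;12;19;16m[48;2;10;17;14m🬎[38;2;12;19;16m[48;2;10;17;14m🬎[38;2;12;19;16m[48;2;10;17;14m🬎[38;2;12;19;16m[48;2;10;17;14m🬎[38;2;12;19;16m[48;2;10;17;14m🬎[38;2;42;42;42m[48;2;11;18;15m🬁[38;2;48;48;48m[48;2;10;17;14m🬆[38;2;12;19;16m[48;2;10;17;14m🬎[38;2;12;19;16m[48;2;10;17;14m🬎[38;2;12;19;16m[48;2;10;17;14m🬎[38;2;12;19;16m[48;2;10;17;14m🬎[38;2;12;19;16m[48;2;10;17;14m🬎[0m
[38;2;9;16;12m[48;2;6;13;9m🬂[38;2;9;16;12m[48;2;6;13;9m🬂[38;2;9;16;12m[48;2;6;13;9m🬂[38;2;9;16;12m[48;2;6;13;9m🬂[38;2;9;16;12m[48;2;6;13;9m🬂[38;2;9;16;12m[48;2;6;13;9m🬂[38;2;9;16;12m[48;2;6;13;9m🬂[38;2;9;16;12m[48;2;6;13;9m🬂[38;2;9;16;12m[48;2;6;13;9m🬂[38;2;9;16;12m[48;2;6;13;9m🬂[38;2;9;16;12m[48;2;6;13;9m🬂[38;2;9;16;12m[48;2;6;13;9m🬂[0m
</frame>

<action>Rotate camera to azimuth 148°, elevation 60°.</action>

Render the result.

<frame>
[38;2;31;39;38m[48;2;28;36;35m🬎[38;2;31;39;38m[48;2;28;36;35m🬎[38;2;31;39;38m[48;2;28;36;35m🬎[38;2;31;39;38m[48;2;28;36;35m🬎[38;2;31;39;38m[48;2;28;36;35m🬎[38;2;31;39;38m[48;2;28;36;35m🬎[38;2;31;39;38m[48;2;28;36;35m🬎[38;2;31;39;38m[48;2;28;36;35m🬎[38;2;31;39;38m[48;2;28;36;35m🬎[38;2;31;39;38m[48;2;28;36;35m🬎[38;2;31;39;38m[48;2;28;36;35m🬎[38;2;31;39;38m[48;2;28;36;35m🬎[0m
[38;2;27;35;33m[48;2;24;32;30m🬂[38;2;27;35;33m[48;2;24;32;30m🬂[38;2;27;35;33m[48;2;24;32;30m🬂[38;2;27;35;33m[48;2;24;32;30m🬂[38;2;27;35;33m[48;2;24;32;30m🬂[38;2;25;33;31m[48;2;209;209;209m🬝[38;2;26;34;32m[48;2;209;209;209m🬎[38;2;27;35;33m[48;2;24;32;30m🬂[38;2;27;35;33m[48;2;24;32;30m🬂[38;2;27;35;33m[48;2;24;32;30m🬂[38;2;27;35;33m[48;2;24;32;30m🬂[38;2;27;35;33m[48;2;24;32;30m🬂[0m
[38;2;21;29;27m[48;2;19;27;24m🬎[38;2;21;29;27m[48;2;19;27;24m🬎[38;2;21;29;27m[48;2;19;27;24m🬎[38;2;21;29;27m[48;2;19;27;24m🬎[38;2;21;29;27m[48;2;19;27;24m🬎[38;2;209;209;209m[48;2;26;31;30m🬉[38;2;209;209;209m[48;2;64;64;64m🬎[38;2;21;29;27m[48;2;19;27;24m🬎[38;2;21;29;27m[48;2;19;27;24m🬎[38;2;21;29;27m[48;2;19;27;24m🬎[38;2;21;29;27m[48;2;19;27;24m🬎[38;2;21;29;27m[48;2;19;27;24m🬎[0m
[38;2;17;24;22m[48;2;15;22;19m🬎[38;2;17;24;22m[48;2;15;22;19m🬎[38;2;17;24;22m[48;2;15;22;19m🬎[38;2;17;24;22m[48;2;15;22;19m🬎[38;2;17;24;22m[48;2;15;22;19m🬎[38;2;42;42;42m[48;2;16;23;21m▐[38;2;50;50;50m[48;2;83;83;83m▌[38;2;17;24;22m[48;2;15;22;19m🬎[38;2;17;24;22m[48;2;15;22;19m🬎[38;2;17;24;22m[48;2;15;22;19m🬎[38;2;17;24;22m[48;2;15;22;19m🬎[38;2;17;24;22m[48;2;15;22;19m🬎[0m
[38;2;12;19;16m[48;2;10;17;14m🬎[38;2;12;19;16m[48;2;10;17;14m🬎[38;2;12;19;16m[48;2;10;17;14m🬎[38;2;12;19;16m[48;2;10;17;14m🬎[38;2;12;19;16m[48;2;10;17;14m🬎[38;2;12;19;16m[48;2;10;17;14m🬎[38;2;50;50;50m[48;2;11;18;15m🬀[38;2;12;19;16m[48;2;10;17;14m🬎[38;2;12;19;16m[48;2;10;17;14m🬎[38;2;12;19;16m[48;2;10;17;14m🬎[38;2;12;19;16m[48;2;10;17;14m🬎[38;2;12;19;16m[48;2;10;17;14m🬎[0m
[38;2;9;16;12m[48;2;6;13;9m🬂[38;2;9;16;12m[48;2;6;13;9m🬂[38;2;9;16;12m[48;2;6;13;9m🬂[38;2;9;16;12m[48;2;6;13;9m🬂[38;2;9;16;12m[48;2;6;13;9m🬂[38;2;9;16;12m[48;2;6;13;9m🬂[38;2;9;16;12m[48;2;6;13;9m🬂[38;2;9;16;12m[48;2;6;13;9m🬂[38;2;9;16;12m[48;2;6;13;9m🬂[38;2;9;16;12m[48;2;6;13;9m🬂[38;2;9;16;12m[48;2;6;13;9m🬂[38;2;9;16;12m[48;2;6;13;9m🬂[0m
</frame>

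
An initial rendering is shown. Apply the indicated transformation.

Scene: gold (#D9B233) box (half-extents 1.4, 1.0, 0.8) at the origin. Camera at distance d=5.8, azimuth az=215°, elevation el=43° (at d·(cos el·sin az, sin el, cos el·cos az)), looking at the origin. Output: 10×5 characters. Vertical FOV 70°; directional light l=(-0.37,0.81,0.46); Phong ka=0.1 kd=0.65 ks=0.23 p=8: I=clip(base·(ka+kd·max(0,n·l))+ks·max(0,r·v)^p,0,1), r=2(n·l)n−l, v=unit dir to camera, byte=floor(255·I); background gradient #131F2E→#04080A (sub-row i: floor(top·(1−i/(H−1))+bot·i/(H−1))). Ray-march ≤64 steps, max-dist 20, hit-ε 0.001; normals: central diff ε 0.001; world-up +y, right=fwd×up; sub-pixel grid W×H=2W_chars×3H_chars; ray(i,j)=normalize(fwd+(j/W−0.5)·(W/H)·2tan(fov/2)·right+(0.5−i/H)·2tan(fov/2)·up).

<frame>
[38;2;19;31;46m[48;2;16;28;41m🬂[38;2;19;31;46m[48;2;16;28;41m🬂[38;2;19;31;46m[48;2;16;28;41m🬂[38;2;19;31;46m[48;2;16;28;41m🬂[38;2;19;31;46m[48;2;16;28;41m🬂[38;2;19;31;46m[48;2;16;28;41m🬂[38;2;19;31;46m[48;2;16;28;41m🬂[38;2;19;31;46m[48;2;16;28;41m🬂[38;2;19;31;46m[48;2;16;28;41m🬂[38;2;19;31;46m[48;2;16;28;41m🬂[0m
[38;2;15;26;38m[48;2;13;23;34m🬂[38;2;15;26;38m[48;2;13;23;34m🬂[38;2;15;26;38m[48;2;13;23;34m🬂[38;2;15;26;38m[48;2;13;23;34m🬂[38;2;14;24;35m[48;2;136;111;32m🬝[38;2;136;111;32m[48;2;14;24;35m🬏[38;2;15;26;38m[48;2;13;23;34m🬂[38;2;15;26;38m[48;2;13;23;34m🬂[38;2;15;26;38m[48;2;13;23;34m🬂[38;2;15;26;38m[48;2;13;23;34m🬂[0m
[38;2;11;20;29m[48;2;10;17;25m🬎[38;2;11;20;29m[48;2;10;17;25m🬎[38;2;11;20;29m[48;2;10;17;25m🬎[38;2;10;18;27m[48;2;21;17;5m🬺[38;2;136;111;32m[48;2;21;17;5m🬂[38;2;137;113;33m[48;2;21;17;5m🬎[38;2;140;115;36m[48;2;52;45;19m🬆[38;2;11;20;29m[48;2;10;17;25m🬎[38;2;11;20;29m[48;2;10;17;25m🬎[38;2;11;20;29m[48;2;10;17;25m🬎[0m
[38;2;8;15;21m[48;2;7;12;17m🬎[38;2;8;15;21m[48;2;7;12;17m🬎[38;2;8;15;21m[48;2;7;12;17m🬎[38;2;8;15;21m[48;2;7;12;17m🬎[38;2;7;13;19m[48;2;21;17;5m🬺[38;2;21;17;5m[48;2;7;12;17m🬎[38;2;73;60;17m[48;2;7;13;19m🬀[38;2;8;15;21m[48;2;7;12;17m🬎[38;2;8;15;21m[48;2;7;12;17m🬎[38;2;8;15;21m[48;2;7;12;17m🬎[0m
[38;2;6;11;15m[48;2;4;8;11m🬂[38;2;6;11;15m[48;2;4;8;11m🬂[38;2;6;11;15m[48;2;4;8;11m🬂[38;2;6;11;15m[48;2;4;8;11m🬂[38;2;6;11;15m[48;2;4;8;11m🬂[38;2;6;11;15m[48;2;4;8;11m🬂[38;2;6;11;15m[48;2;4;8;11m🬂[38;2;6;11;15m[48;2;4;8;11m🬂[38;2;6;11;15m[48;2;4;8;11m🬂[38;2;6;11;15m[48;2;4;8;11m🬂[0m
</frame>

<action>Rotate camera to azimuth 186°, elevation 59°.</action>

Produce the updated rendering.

<frame>
[38;2;19;31;46m[48;2;16;28;41m🬂[38;2;19;31;46m[48;2;16;28;41m🬂[38;2;19;31;46m[48;2;16;28;41m🬂[38;2;19;31;46m[48;2;16;28;41m🬂[38;2;19;31;46m[48;2;16;28;41m🬂[38;2;19;31;46m[48;2;16;28;41m🬂[38;2;19;31;46m[48;2;16;28;41m🬂[38;2;19;31;46m[48;2;16;28;41m🬂[38;2;19;31;46m[48;2;16;28;41m🬂[38;2;19;31;46m[48;2;16;28;41m🬂[0m
[38;2;15;26;38m[48;2;13;23;34m🬂[38;2;15;26;38m[48;2;13;23;34m🬂[38;2;15;26;38m[48;2;13;23;34m🬂[38;2;15;26;38m[48;2;13;23;34m🬂[38;2;144;119;40m[48;2;14;24;35m🬏[38;2;15;26;38m[48;2;13;23;34m🬂[38;2;15;26;38m[48;2;13;23;34m🬂[38;2;15;26;38m[48;2;13;23;34m🬂[38;2;15;26;38m[48;2;13;23;34m🬂[38;2;15;26;38m[48;2;13;23;34m🬂[0m
[38;2;11;20;29m[48;2;10;17;25m🬎[38;2;11;20;29m[48;2;10;17;25m🬎[38;2;11;20;29m[48;2;10;17;25m🬎[38;2;142;118;38m[48;2;13;19;23m🬇[38;2;149;124;45m[48;2;21;17;5m🬎[38;2;21;17;5m[48;2;166;142;62m🬏[38;2;180;155;76m[48;2;188;164;84m🬕[38;2;11;20;29m[48;2;10;17;25m🬎[38;2;11;20;29m[48;2;10;17;25m🬎[38;2;11;20;29m[48;2;10;17;25m🬎[0m
[38;2;8;15;21m[48;2;7;12;17m🬎[38;2;8;15;21m[48;2;7;12;17m🬎[38;2;8;15;21m[48;2;7;12;17m🬎[38;2;8;15;21m[48;2;7;12;17m🬎[38;2;21;17;5m[48;2;7;13;18m🬂[38;2;21;17;5m[48;2;7;13;18m🬂[38;2;21;17;5m[48;2;7;13;19m🬀[38;2;8;15;21m[48;2;7;12;17m🬎[38;2;8;15;21m[48;2;7;12;17m🬎[38;2;8;15;21m[48;2;7;12;17m🬎[0m
[38;2;6;11;15m[48;2;4;8;11m🬂[38;2;6;11;15m[48;2;4;8;11m🬂[38;2;6;11;15m[48;2;4;8;11m🬂[38;2;6;11;15m[48;2;4;8;11m🬂[38;2;6;11;15m[48;2;4;8;11m🬂[38;2;6;11;15m[48;2;4;8;11m🬂[38;2;6;11;15m[48;2;4;8;11m🬂[38;2;6;11;15m[48;2;4;8;11m🬂[38;2;6;11;15m[48;2;4;8;11m🬂[38;2;6;11;15m[48;2;4;8;11m🬂[0m
</frame>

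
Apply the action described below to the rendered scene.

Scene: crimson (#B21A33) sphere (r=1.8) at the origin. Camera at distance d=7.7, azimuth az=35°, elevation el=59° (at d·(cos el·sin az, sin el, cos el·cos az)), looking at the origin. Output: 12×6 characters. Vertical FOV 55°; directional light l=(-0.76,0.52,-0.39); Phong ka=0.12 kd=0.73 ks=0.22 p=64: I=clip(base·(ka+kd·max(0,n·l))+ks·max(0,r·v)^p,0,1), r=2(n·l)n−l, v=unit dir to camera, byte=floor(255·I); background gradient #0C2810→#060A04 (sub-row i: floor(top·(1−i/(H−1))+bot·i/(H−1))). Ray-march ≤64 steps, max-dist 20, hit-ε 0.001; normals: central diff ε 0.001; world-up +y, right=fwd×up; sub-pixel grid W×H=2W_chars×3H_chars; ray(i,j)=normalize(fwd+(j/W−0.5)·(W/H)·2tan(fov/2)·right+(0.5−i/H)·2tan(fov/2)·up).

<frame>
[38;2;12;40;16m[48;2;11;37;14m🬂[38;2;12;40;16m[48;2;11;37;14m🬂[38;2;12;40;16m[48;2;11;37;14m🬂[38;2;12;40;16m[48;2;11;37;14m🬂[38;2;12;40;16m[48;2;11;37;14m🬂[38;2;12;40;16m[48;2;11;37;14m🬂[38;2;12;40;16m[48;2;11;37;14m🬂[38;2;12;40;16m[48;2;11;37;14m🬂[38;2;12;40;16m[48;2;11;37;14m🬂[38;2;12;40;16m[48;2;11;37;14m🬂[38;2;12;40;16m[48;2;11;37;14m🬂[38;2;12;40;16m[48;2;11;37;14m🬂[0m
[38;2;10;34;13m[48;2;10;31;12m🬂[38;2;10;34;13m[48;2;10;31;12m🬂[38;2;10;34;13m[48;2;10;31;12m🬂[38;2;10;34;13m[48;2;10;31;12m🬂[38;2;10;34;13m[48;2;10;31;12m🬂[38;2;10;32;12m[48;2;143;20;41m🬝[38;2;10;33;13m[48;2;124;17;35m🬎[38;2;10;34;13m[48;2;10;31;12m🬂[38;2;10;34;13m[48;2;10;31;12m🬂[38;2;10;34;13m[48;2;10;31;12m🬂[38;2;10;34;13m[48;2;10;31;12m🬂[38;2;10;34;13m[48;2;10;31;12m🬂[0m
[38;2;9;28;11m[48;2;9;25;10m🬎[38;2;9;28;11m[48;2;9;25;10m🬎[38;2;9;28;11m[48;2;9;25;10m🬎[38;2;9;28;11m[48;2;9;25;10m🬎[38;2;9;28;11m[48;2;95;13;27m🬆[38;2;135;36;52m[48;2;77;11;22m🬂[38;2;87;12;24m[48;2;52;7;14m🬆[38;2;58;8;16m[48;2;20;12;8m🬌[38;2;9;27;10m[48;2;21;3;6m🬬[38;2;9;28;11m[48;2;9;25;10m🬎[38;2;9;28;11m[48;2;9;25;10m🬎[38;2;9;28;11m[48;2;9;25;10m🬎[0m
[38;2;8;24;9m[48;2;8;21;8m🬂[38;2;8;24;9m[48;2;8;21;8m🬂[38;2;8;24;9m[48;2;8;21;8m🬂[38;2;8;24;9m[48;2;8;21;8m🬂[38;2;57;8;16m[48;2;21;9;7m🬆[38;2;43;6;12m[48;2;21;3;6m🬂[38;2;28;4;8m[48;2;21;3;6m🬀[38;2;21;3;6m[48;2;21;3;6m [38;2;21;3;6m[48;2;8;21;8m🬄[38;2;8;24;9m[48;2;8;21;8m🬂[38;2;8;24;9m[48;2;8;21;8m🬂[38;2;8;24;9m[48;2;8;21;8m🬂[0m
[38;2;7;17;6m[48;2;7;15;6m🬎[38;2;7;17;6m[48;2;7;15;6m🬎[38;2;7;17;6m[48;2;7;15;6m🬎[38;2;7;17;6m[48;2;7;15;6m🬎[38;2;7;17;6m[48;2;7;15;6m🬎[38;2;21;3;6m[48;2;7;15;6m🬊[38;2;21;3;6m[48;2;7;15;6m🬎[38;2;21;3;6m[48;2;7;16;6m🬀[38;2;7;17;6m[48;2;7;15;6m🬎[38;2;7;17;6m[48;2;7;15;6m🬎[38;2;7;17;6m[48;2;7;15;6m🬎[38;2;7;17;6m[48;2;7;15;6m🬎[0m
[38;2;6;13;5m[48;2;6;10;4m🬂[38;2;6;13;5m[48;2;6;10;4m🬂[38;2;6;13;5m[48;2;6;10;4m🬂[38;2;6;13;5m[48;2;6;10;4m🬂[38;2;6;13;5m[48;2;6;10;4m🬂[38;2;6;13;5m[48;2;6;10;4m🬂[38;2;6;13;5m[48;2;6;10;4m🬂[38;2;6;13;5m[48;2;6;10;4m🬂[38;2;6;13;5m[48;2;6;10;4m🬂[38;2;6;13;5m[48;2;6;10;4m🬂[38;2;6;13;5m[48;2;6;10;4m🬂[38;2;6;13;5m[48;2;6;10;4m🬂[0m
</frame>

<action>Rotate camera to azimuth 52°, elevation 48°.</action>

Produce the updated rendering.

<frame>
[38;2;12;40;16m[48;2;11;37;14m🬂[38;2;12;40;16m[48;2;11;37;14m🬂[38;2;12;40;16m[48;2;11;37;14m🬂[38;2;12;40;16m[48;2;11;37;14m🬂[38;2;12;40;16m[48;2;11;37;14m🬂[38;2;12;40;16m[48;2;11;37;14m🬂[38;2;12;40;16m[48;2;11;37;14m🬂[38;2;12;40;16m[48;2;11;37;14m🬂[38;2;12;40;16m[48;2;11;37;14m🬂[38;2;12;40;16m[48;2;11;37;14m🬂[38;2;12;40;16m[48;2;11;37;14m🬂[38;2;12;40;16m[48;2;11;37;14m🬂[0m
[38;2;10;34;13m[48;2;10;31;12m🬂[38;2;10;34;13m[48;2;10;31;12m🬂[38;2;10;34;13m[48;2;10;31;12m🬂[38;2;10;34;13m[48;2;10;31;12m🬂[38;2;10;34;13m[48;2;10;31;12m🬂[38;2;10;32;12m[48;2;132;19;37m🬝[38;2;10;33;13m[48;2;122;17;34m🬎[38;2;10;34;13m[48;2;10;31;12m🬂[38;2;10;34;13m[48;2;10;31;12m🬂[38;2;10;34;13m[48;2;10;31;12m🬂[38;2;10;34;13m[48;2;10;31;12m🬂[38;2;10;34;13m[48;2;10;31;12m🬂[0m
[38;2;9;28;11m[48;2;9;25;10m🬎[38;2;9;28;11m[48;2;9;25;10m🬎[38;2;9;28;11m[48;2;9;25;10m🬎[38;2;9;28;11m[48;2;9;25;10m🬎[38;2;9;28;11m[48;2;58;8;16m🬆[38;2;94;17;30m[48;2;43;5;12m🬂[38;2;78;12;22m[48;2;34;4;9m🬂[38;2;55;7;15m[48;2;17;11;7m🬌[38;2;9;27;10m[48;2;23;3;6m🬬[38;2;9;28;11m[48;2;9;25;10m🬎[38;2;9;28;11m[48;2;9;25;10m🬎[38;2;9;28;11m[48;2;9;25;10m🬎[0m
[38;2;8;24;9m[48;2;8;21;8m🬂[38;2;8;24;9m[48;2;8;21;8m🬂[38;2;8;24;9m[48;2;8;21;8m🬂[38;2;8;24;9m[48;2;8;21;8m🬂[38;2;22;3;6m[48;2;8;20;8m🬬[38;2;21;3;6m[48;2;21;3;6m [38;2;21;3;6m[48;2;21;3;6m [38;2;21;3;6m[48;2;21;3;6m [38;2;21;3;6m[48;2;8;21;8m🬄[38;2;8;24;9m[48;2;8;21;8m🬂[38;2;8;24;9m[48;2;8;21;8m🬂[38;2;8;24;9m[48;2;8;21;8m🬂[0m
[38;2;7;17;6m[48;2;7;15;6m🬎[38;2;7;17;6m[48;2;7;15;6m🬎[38;2;7;17;6m[48;2;7;15;6m🬎[38;2;7;17;6m[48;2;7;15;6m🬎[38;2;7;17;6m[48;2;7;15;6m🬎[38;2;21;3;6m[48;2;7;15;6m🬊[38;2;21;3;6m[48;2;7;15;6m🬎[38;2;21;3;6m[48;2;7;16;6m🬀[38;2;7;17;6m[48;2;7;15;6m🬎[38;2;7;17;6m[48;2;7;15;6m🬎[38;2;7;17;6m[48;2;7;15;6m🬎[38;2;7;17;6m[48;2;7;15;6m🬎[0m
[38;2;6;13;5m[48;2;6;10;4m🬂[38;2;6;13;5m[48;2;6;10;4m🬂[38;2;6;13;5m[48;2;6;10;4m🬂[38;2;6;13;5m[48;2;6;10;4m🬂[38;2;6;13;5m[48;2;6;10;4m🬂[38;2;6;13;5m[48;2;6;10;4m🬂[38;2;6;13;5m[48;2;6;10;4m🬂[38;2;6;13;5m[48;2;6;10;4m🬂[38;2;6;13;5m[48;2;6;10;4m🬂[38;2;6;13;5m[48;2;6;10;4m🬂[38;2;6;13;5m[48;2;6;10;4m🬂[38;2;6;13;5m[48;2;6;10;4m🬂[0m
</frame>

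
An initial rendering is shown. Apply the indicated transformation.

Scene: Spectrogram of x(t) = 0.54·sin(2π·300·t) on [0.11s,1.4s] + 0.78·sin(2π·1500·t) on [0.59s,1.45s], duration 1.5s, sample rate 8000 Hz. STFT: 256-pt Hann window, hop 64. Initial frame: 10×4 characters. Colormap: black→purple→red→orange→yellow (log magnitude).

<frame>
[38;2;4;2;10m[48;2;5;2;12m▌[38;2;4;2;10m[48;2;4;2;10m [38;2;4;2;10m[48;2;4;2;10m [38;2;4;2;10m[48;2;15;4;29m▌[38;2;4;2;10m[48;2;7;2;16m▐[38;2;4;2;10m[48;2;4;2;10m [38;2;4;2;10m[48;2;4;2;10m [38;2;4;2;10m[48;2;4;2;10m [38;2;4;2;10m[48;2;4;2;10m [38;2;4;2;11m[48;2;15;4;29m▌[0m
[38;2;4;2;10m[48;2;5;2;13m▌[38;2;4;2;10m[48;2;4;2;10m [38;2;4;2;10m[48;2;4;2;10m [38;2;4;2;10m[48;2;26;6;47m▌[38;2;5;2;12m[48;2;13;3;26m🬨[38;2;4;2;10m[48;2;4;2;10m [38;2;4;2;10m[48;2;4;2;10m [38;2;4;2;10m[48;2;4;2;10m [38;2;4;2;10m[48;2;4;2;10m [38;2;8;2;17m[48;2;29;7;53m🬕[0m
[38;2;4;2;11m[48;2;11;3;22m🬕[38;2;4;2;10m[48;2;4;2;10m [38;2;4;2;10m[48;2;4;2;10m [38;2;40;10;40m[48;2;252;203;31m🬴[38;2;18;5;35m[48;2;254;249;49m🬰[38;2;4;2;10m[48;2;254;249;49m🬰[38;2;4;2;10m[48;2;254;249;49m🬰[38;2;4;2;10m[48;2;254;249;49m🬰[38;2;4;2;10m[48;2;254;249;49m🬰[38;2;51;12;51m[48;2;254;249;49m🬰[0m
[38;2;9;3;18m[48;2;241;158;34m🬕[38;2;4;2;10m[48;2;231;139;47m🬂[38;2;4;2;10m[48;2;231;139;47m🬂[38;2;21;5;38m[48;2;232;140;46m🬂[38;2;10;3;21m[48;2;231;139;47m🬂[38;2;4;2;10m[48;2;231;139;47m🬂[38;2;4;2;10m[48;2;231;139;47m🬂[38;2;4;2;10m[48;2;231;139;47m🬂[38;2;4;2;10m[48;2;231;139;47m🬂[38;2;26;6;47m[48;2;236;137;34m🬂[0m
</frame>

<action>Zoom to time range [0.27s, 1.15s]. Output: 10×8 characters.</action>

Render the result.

<frame>
[38;2;4;2;10m[48;2;4;2;10m [38;2;4;2;10m[48;2;4;2;10m [38;2;4;2;10m[48;2;4;2;10m [38;2;4;2;10m[48;2;15;4;28m▌[38;2;4;2;10m[48;2;4;2;10m [38;2;4;2;10m[48;2;4;2;10m [38;2;4;2;10m[48;2;4;2;10m [38;2;4;2;10m[48;2;4;2;10m [38;2;4;2;10m[48;2;4;2;10m [38;2;4;2;10m[48;2;4;2;10m [0m
[38;2;4;2;10m[48;2;4;2;10m [38;2;4;2;10m[48;2;4;2;10m [38;2;4;2;10m[48;2;4;2;10m [38;2;4;2;10m[48;2;16;4;31m▌[38;2;4;2;10m[48;2;4;2;10m [38;2;4;2;10m[48;2;4;2;10m [38;2;4;2;10m[48;2;4;2;10m [38;2;4;2;10m[48;2;4;2;10m [38;2;4;2;10m[48;2;4;2;10m [38;2;4;2;10m[48;2;4;2;10m [0m
[38;2;4;2;10m[48;2;4;2;10m [38;2;4;2;10m[48;2;4;2;10m [38;2;4;2;10m[48;2;4;2;10m [38;2;4;2;10m[48;2;20;5;37m▌[38;2;4;2;10m[48;2;4;2;10m [38;2;4;2;10m[48;2;4;2;10m [38;2;4;2;10m[48;2;4;2;10m [38;2;4;2;10m[48;2;4;2;10m [38;2;4;2;10m[48;2;4;2;10m [38;2;4;2;10m[48;2;4;2;10m [0m
[38;2;4;2;10m[48;2;4;2;10m [38;2;4;2;10m[48;2;4;2;10m [38;2;4;2;10m[48;2;4;2;10m [38;2;4;2;10m[48;2;30;7;53m▌[38;2;4;2;10m[48;2;4;2;10m [38;2;4;2;10m[48;2;4;2;10m [38;2;4;2;10m[48;2;4;2;10m [38;2;4;2;10m[48;2;4;2;10m [38;2;4;2;10m[48;2;4;2;10m [38;2;4;2;10m[48;2;4;2;10m [0m
[38;2;4;2;10m[48;2;4;2;10m [38;2;4;2;10m[48;2;4;2;10m [38;2;4;2;10m[48;2;4;2;10m [38;2;31;8;39m[48;2;254;249;49m🬝[38;2;4;2;10m[48;2;254;249;49m🬎[38;2;4;2;10m[48;2;254;249;49m🬎[38;2;4;2;10m[48;2;254;249;49m🬎[38;2;4;2;10m[48;2;254;249;49m🬎[38;2;4;2;10m[48;2;254;249;49m🬎[38;2;4;2;10m[48;2;254;249;49m🬎[0m
[38;2;4;2;10m[48;2;4;2;10m [38;2;4;2;10m[48;2;4;2;10m [38;2;4;2;10m[48;2;4;2;10m [38;2;33;8;40m[48;2;251;190;25m🬺[38;2;251;183;22m[48;2;4;2;10m🬂[38;2;251;183;22m[48;2;4;2;10m🬂[38;2;251;183;22m[48;2;4;2;10m🬂[38;2;251;183;22m[48;2;4;2;10m🬂[38;2;251;183;22m[48;2;4;2;10m🬂[38;2;251;183;22m[48;2;4;2;10m🬂[0m
[38;2;4;2;10m[48;2;5;2;13m🬎[38;2;4;2;10m[48;2;5;2;13m🬎[38;2;4;2;10m[48;2;5;2;13m🬎[38;2;4;2;11m[48;2;34;8;61m▌[38;2;4;2;10m[48;2;5;2;13m🬎[38;2;4;2;10m[48;2;5;2;13m🬎[38;2;4;2;10m[48;2;5;2;13m🬎[38;2;4;2;10m[48;2;5;2;13m🬎[38;2;4;2;10m[48;2;5;2;13m🬎[38;2;4;2;10m[48;2;5;2;13m🬎[0m
[38;2;231;139;47m[48;2;9;3;19m🬎[38;2;231;139;47m[48;2;9;3;19m🬎[38;2;231;139;47m[48;2;9;3;19m🬎[38;2;231;139;47m[48;2;18;4;33m🬎[38;2;231;139;47m[48;2;9;3;19m🬎[38;2;231;139;47m[48;2;9;3;19m🬎[38;2;231;139;47m[48;2;9;3;19m🬎[38;2;231;139;47m[48;2;9;3;19m🬎[38;2;231;139;47m[48;2;9;3;19m🬎[38;2;231;139;47m[48;2;9;3;19m🬎[0m
</frame>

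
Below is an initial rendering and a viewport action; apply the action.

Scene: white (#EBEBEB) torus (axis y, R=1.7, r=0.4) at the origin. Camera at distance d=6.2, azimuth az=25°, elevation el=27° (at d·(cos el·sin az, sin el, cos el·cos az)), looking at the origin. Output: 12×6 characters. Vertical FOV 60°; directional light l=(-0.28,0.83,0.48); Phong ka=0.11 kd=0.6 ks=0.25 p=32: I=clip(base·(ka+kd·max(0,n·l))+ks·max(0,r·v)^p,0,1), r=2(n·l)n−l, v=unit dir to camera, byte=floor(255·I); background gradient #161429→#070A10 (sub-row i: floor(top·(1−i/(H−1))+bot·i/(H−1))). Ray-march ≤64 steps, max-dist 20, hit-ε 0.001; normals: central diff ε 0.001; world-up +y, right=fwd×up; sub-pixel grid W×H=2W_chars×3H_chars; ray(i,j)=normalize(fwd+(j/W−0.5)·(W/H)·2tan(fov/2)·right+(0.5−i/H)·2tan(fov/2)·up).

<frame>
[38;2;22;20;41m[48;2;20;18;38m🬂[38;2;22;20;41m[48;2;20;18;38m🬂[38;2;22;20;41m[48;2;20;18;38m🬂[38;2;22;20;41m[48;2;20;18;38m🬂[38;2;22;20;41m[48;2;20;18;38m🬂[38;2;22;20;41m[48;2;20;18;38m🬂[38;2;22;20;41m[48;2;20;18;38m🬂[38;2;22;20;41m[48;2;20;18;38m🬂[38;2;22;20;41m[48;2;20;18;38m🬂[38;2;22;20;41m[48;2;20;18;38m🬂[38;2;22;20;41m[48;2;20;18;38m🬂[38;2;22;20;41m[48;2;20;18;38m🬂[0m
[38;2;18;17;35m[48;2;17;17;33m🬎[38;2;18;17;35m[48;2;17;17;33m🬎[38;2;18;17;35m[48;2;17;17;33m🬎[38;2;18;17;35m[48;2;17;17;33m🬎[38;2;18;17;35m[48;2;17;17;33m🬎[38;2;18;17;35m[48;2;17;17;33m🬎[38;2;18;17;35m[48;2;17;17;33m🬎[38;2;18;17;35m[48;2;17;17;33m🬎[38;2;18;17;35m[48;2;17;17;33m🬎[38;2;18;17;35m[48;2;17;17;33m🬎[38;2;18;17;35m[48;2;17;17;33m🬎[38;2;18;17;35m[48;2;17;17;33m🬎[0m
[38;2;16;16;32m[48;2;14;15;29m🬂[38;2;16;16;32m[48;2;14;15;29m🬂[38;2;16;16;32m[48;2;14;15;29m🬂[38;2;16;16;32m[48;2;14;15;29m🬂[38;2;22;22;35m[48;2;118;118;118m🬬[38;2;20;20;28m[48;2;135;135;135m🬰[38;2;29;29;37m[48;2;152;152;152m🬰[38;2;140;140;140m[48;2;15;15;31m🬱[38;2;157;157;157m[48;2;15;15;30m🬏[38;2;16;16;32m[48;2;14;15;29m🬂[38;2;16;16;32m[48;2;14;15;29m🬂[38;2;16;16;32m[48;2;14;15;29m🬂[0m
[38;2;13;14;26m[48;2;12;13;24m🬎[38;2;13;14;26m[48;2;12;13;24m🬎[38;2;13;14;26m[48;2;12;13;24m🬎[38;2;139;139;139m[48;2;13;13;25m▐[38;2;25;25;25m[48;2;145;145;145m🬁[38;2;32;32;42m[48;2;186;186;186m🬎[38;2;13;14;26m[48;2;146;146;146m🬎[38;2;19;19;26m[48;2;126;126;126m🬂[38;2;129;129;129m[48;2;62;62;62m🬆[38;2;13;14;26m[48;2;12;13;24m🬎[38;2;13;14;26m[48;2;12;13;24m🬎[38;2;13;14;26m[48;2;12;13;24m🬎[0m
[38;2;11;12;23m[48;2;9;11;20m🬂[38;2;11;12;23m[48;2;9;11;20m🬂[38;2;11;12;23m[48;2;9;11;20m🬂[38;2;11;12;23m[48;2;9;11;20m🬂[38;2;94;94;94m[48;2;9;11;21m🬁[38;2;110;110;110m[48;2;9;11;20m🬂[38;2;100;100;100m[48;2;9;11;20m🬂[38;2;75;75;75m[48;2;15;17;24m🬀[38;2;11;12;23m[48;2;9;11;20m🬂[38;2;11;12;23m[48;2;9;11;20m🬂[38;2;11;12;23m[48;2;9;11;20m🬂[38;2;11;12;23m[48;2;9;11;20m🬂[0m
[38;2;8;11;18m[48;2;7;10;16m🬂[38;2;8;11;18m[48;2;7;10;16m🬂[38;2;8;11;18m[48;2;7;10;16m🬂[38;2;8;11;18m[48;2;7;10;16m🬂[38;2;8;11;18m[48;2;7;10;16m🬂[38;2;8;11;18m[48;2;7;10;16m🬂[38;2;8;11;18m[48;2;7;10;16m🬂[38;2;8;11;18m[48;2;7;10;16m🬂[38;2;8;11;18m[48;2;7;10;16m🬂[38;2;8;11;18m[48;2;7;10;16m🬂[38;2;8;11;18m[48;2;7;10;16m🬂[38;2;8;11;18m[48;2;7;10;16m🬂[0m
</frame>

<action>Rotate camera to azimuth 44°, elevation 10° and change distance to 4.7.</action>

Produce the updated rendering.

<frame>
[38;2;22;20;41m[48;2;20;18;38m🬂[38;2;22;20;41m[48;2;20;18;38m🬂[38;2;22;20;41m[48;2;20;18;38m🬂[38;2;22;20;41m[48;2;20;18;38m🬂[38;2;22;20;41m[48;2;20;18;38m🬂[38;2;22;20;41m[48;2;20;18;38m🬂[38;2;22;20;41m[48;2;20;18;38m🬂[38;2;22;20;41m[48;2;20;18;38m🬂[38;2;22;20;41m[48;2;20;18;38m🬂[38;2;22;20;41m[48;2;20;18;38m🬂[38;2;22;20;41m[48;2;20;18;38m🬂[38;2;22;20;41m[48;2;20;18;38m🬂[0m
[38;2;18;17;35m[48;2;17;17;33m🬎[38;2;18;17;35m[48;2;17;17;33m🬎[38;2;18;17;35m[48;2;17;17;33m🬎[38;2;18;17;35m[48;2;17;17;33m🬎[38;2;18;17;35m[48;2;17;17;33m🬎[38;2;18;17;35m[48;2;17;17;33m🬎[38;2;18;17;35m[48;2;17;17;33m🬎[38;2;18;17;35m[48;2;17;17;33m🬎[38;2;18;17;35m[48;2;17;17;33m🬎[38;2;18;17;35m[48;2;17;17;33m🬎[38;2;18;17;35m[48;2;17;17;33m🬎[38;2;18;17;35m[48;2;17;17;33m🬎[0m
[38;2;16;16;32m[48;2;14;15;29m🬂[38;2;16;16;32m[48;2;14;15;29m🬂[38;2;16;16;32m[48;2;14;15;29m🬂[38;2;26;26;39m[48;2;142;142;142m🬬[38;2;15;15;31m[48;2;48;48;48m🬎[38;2;15;15;31m[48;2;63;63;63m🬎[38;2;15;15;31m[48;2;100;100;100m🬎[38;2;15;15;31m[48;2;148;148;148m🬎[38;2;15;15;31m[48;2;161;161;161m🬎[38;2;143;143;143m[48;2;15;15;30m🬏[38;2;16;16;32m[48;2;14;15;29m🬂[38;2;16;16;32m[48;2;14;15;29m🬂[0m
[38;2;13;14;26m[48;2;12;13;24m🬎[38;2;13;14;26m[48;2;12;13;24m🬎[38;2;131;131;131m[48;2;17;17;26m🬉[38;2;133;133;133m[48;2;62;62;62m🬎[38;2;131;131;131m[48;2;67;67;67m🬎[38;2;124;124;124m[48;2;62;62;62m🬎[38;2;115;115;115m[48;2;51;51;51m🬎[38;2;111;111;111m[48;2;49;49;49m🬆[38;2;107;107;107m[48;2;42;42;42m🬂[38;2;75;75;75m[48;2;27;27;27m🬂[38;2;13;14;26m[48;2;12;13;24m🬎[38;2;13;14;26m[48;2;12;13;24m🬎[0m
[38;2;11;12;23m[48;2;9;11;20m🬂[38;2;11;12;23m[48;2;9;11;20m🬂[38;2;11;12;23m[48;2;9;11;20m🬂[38;2;25;25;25m[48;2;9;11;21m🬁[38;2;25;25;25m[48;2;9;11;20m🬂[38;2;25;25;25m[48;2;9;11;20m🬂[38;2;25;25;25m[48;2;9;11;20m🬂[38;2;25;25;25m[48;2;9;11;20m🬂[38;2;25;25;25m[48;2;9;11;20m🬂[38;2;11;12;23m[48;2;9;11;20m🬂[38;2;11;12;23m[48;2;9;11;20m🬂[38;2;11;12;23m[48;2;9;11;20m🬂[0m
[38;2;8;11;18m[48;2;7;10;16m🬂[38;2;8;11;18m[48;2;7;10;16m🬂[38;2;8;11;18m[48;2;7;10;16m🬂[38;2;8;11;18m[48;2;7;10;16m🬂[38;2;8;11;18m[48;2;7;10;16m🬂[38;2;8;11;18m[48;2;7;10;16m🬂[38;2;8;11;18m[48;2;7;10;16m🬂[38;2;8;11;18m[48;2;7;10;16m🬂[38;2;8;11;18m[48;2;7;10;16m🬂[38;2;8;11;18m[48;2;7;10;16m🬂[38;2;8;11;18m[48;2;7;10;16m🬂[38;2;8;11;18m[48;2;7;10;16m🬂[0m
</frame>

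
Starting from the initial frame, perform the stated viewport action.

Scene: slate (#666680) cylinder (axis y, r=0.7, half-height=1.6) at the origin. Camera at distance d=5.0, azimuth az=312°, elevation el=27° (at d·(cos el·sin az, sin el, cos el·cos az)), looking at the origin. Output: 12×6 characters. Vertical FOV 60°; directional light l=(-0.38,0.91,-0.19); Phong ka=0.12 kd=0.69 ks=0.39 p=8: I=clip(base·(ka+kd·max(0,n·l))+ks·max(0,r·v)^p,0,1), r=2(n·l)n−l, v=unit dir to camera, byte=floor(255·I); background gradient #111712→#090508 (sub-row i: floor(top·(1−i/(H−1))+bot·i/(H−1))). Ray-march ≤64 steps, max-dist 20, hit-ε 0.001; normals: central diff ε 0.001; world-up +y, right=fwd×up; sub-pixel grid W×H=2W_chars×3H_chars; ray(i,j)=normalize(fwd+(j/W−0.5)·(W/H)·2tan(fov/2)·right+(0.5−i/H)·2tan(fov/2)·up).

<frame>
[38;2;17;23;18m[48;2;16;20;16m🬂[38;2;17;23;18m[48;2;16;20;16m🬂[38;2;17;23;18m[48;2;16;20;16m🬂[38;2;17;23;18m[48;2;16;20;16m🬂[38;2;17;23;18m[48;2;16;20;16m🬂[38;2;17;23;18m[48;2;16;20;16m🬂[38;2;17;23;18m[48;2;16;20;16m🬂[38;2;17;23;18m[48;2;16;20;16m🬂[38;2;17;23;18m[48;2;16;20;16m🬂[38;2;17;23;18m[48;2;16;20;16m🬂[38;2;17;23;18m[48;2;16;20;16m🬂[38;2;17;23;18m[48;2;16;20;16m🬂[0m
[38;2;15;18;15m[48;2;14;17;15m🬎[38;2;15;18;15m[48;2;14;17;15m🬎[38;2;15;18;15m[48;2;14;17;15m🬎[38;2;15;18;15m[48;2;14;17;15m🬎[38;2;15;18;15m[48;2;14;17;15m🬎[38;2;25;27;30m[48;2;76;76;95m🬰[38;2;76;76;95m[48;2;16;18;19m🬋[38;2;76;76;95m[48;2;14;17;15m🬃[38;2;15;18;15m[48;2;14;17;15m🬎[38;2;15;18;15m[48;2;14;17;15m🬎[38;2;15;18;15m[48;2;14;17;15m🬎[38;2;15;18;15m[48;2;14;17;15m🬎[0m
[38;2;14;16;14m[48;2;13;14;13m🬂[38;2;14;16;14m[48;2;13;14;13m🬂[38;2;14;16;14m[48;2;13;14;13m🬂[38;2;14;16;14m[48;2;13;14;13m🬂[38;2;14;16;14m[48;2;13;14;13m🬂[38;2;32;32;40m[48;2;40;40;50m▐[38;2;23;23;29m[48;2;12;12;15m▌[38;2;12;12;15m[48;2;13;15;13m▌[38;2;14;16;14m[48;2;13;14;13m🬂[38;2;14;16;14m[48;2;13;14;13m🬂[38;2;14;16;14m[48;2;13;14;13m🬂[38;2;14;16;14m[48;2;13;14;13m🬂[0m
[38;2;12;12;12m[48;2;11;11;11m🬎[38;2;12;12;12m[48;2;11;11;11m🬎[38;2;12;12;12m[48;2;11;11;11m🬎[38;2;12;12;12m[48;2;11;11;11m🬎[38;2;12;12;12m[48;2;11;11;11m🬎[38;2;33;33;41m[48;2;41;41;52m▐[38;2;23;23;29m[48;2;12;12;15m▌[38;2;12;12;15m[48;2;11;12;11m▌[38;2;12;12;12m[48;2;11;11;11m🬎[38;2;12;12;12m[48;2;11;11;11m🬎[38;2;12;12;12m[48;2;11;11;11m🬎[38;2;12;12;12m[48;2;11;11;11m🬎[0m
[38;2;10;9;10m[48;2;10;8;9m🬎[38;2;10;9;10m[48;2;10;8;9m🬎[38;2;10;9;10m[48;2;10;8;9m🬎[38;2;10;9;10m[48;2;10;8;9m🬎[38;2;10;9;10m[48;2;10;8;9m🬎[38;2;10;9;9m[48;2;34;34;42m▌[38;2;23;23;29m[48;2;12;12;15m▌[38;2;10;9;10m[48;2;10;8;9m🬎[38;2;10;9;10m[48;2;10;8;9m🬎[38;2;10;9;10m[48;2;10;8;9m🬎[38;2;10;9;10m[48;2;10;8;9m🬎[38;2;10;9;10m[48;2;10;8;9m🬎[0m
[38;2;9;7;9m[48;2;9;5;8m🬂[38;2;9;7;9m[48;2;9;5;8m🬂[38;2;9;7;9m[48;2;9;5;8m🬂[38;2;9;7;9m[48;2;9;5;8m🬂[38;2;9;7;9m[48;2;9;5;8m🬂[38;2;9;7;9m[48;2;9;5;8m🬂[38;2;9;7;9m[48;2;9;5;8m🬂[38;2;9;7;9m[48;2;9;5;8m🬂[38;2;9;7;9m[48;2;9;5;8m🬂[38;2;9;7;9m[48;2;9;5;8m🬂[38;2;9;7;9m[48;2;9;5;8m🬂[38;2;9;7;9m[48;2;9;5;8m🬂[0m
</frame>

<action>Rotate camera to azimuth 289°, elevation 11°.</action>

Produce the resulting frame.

<frame>
[38;2;17;23;18m[48;2;16;20;16m🬂[38;2;17;23;18m[48;2;16;20;16m🬂[38;2;17;23;18m[48;2;16;20;16m🬂[38;2;17;23;18m[48;2;16;20;16m🬂[38;2;17;23;18m[48;2;16;20;16m🬂[38;2;17;23;18m[48;2;16;20;16m🬂[38;2;17;23;18m[48;2;16;20;16m🬂[38;2;17;23;18m[48;2;16;20;16m🬂[38;2;17;23;18m[48;2;16;20;16m🬂[38;2;17;23;18m[48;2;16;20;16m🬂[38;2;17;23;18m[48;2;16;20;16m🬂[38;2;17;23;18m[48;2;16;20;16m🬂[0m
[38;2;15;18;15m[48;2;14;17;15m🬎[38;2;15;18;15m[48;2;14;17;15m🬎[38;2;15;18;15m[48;2;14;17;15m🬎[38;2;15;18;15m[48;2;14;17;15m🬎[38;2;15;18;15m[48;2;14;17;15m🬎[38;2;15;19;16m[48;2;40;40;51m🬂[38;2;19;21;22m[48;2;33;33;41m🬨[38;2;14;18;15m[48;2;12;12;15m🬨[38;2;15;18;15m[48;2;14;17;15m🬎[38;2;15;18;15m[48;2;14;17;15m🬎[38;2;15;18;15m[48;2;14;17;15m🬎[38;2;15;18;15m[48;2;14;17;15m🬎[0m
[38;2;14;16;14m[48;2;13;14;13m🬂[38;2;14;16;14m[48;2;13;14;13m🬂[38;2;14;16;14m[48;2;13;14;13m🬂[38;2;14;16;14m[48;2;13;14;13m🬂[38;2;14;16;14m[48;2;13;14;13m🬂[38;2;41;41;52m[48;2;39;39;49m▌[38;2;33;33;41m[48;2;23;23;28m▌[38;2;12;12;15m[48;2;13;15;13m▌[38;2;14;16;14m[48;2;13;14;13m🬂[38;2;14;16;14m[48;2;13;14;13m🬂[38;2;14;16;14m[48;2;13;14;13m🬂[38;2;14;16;14m[48;2;13;14;13m🬂[0m
[38;2;12;12;12m[48;2;11;11;11m🬎[38;2;12;12;12m[48;2;11;11;11m🬎[38;2;12;12;12m[48;2;11;11;11m🬎[38;2;12;12;12m[48;2;11;11;11m🬎[38;2;12;12;12m[48;2;11;11;11m🬎[38;2;41;41;51m[48;2;39;39;50m▌[38;2;33;33;41m[48;2;22;22;28m▌[38;2;12;12;15m[48;2;11;12;11m▌[38;2;12;12;12m[48;2;11;11;11m🬎[38;2;12;12;12m[48;2;11;11;11m🬎[38;2;12;12;12m[48;2;11;11;11m🬎[38;2;12;12;12m[48;2;11;11;11m🬎[0m
[38;2;10;9;10m[48;2;10;8;9m🬎[38;2;10;9;10m[48;2;10;8;9m🬎[38;2;10;9;10m[48;2;10;8;9m🬎[38;2;10;9;10m[48;2;10;8;9m🬎[38;2;10;9;10m[48;2;10;8;9m🬎[38;2;40;40;51m[48;2;40;40;50m🬀[38;2;33;33;41m[48;2;22;22;27m▌[38;2;12;12;15m[48;2;10;9;9m▌[38;2;10;9;10m[48;2;10;8;9m🬎[38;2;10;9;10m[48;2;10;8;9m🬎[38;2;10;9;10m[48;2;10;8;9m🬎[38;2;10;9;10m[48;2;10;8;9m🬎[0m
[38;2;9;7;9m[48;2;9;5;8m🬂[38;2;9;7;9m[48;2;9;5;8m🬂[38;2;9;7;9m[48;2;9;5;8m🬂[38;2;9;7;9m[48;2;9;5;8m🬂[38;2;9;7;9m[48;2;9;5;8m🬂[38;2;9;7;9m[48;2;9;5;8m🬂[38;2;9;7;9m[48;2;9;5;8m🬂[38;2;9;7;9m[48;2;9;5;8m🬂[38;2;9;7;9m[48;2;9;5;8m🬂[38;2;9;7;9m[48;2;9;5;8m🬂[38;2;9;7;9m[48;2;9;5;8m🬂[38;2;9;7;9m[48;2;9;5;8m🬂[0m
</frame>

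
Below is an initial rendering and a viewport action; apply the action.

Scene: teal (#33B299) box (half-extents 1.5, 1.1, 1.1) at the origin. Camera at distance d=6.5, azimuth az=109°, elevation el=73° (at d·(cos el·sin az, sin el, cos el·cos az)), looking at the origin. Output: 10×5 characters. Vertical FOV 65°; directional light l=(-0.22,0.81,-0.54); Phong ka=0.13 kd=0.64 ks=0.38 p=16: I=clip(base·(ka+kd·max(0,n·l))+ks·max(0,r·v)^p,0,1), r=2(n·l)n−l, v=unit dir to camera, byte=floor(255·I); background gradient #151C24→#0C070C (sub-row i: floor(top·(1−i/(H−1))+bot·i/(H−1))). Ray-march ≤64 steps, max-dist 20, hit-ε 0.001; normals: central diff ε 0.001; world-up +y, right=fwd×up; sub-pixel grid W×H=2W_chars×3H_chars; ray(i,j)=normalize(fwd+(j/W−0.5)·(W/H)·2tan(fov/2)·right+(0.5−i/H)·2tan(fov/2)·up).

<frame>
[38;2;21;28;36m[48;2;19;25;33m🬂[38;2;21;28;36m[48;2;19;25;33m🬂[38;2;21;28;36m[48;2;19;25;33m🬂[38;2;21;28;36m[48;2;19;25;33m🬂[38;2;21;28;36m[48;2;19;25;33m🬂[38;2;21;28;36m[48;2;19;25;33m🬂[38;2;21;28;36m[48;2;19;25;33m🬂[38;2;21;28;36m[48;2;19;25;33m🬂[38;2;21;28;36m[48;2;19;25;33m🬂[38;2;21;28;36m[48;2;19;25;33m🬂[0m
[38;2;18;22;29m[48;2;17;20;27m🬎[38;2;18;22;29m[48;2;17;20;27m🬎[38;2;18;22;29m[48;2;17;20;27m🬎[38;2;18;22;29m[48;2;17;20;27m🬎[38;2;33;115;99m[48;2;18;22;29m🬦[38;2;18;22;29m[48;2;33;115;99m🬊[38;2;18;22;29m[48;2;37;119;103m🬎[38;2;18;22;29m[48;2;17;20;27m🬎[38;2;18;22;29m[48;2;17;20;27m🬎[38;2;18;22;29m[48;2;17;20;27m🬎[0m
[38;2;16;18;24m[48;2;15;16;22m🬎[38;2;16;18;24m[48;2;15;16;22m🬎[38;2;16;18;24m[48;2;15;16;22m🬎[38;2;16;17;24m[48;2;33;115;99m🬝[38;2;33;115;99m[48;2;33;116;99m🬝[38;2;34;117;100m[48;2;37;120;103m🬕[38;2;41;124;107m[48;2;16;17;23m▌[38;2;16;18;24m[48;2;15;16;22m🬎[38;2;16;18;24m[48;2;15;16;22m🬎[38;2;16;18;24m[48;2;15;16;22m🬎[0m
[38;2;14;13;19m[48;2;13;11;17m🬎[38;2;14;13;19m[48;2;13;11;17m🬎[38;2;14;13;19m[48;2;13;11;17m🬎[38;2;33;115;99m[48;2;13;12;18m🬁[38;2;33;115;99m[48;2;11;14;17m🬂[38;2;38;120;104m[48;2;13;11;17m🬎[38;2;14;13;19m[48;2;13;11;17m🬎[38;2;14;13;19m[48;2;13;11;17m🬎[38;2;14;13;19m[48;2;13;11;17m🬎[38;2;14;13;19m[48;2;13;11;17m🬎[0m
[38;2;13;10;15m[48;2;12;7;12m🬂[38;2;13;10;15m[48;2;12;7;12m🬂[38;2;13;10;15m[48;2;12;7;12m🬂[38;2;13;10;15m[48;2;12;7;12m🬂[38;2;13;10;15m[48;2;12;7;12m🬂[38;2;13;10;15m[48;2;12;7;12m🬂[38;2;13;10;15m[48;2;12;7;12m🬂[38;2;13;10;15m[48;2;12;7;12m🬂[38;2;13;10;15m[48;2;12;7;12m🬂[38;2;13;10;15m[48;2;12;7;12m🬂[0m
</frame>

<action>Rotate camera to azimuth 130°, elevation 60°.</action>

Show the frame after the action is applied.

<frame>
[38;2;21;28;36m[48;2;19;25;33m🬂[38;2;21;28;36m[48;2;19;25;33m🬂[38;2;21;28;36m[48;2;19;25;33m🬂[38;2;21;28;36m[48;2;19;25;33m🬂[38;2;21;28;36m[48;2;19;25;33m🬂[38;2;21;28;36m[48;2;19;25;33m🬂[38;2;21;28;36m[48;2;19;25;33m🬂[38;2;21;28;36m[48;2;19;25;33m🬂[38;2;21;28;36m[48;2;19;25;33m🬂[38;2;21;28;36m[48;2;19;25;33m🬂[0m
[38;2;18;22;29m[48;2;17;20;27m🬎[38;2;18;22;29m[48;2;17;20;27m🬎[38;2;18;22;29m[48;2;17;20;27m🬎[38;2;18;22;29m[48;2;17;20;27m🬎[38;2;18;22;29m[48;2;33;115;99m🬝[38;2;33;115;99m[48;2;18;22;29m🬱[38;2;33;115;99m[48;2;18;22;29m🬏[38;2;18;22;29m[48;2;17;20;27m🬎[38;2;18;22;29m[48;2;17;20;27m🬎[38;2;18;22;29m[48;2;17;20;27m🬎[0m
[38;2;16;18;24m[48;2;15;16;22m🬎[38;2;16;18;24m[48;2;15;16;22m🬎[38;2;16;18;24m[48;2;15;16;22m🬎[38;2;33;115;99m[48;2;14;18;23m🬇[38;2;33;115;99m[48;2;33;115;99m [38;2;33;115;99m[48;2;33;115;99m [38;2;29;102;88m[48;2;15;16;22m🬝[38;2;16;18;24m[48;2;15;16;22m🬎[38;2;16;18;24m[48;2;15;16;22m🬎[38;2;16;18;24m[48;2;15;16;22m🬎[0m
[38;2;14;13;19m[48;2;13;11;17m🬎[38;2;14;13;19m[48;2;13;11;17m🬎[38;2;14;13;19m[48;2;13;11;17m🬎[38;2;14;13;19m[48;2;13;11;17m🬎[38;2;33;115;99m[48;2;10;16;18m🬁[38;2;26;91;78m[48;2;13;12;17m🬕[38;2;14;13;19m[48;2;13;11;17m🬎[38;2;14;13;19m[48;2;13;11;17m🬎[38;2;14;13;19m[48;2;13;11;17m🬎[38;2;14;13;19m[48;2;13;11;17m🬎[0m
[38;2;13;10;15m[48;2;12;7;12m🬂[38;2;13;10;15m[48;2;12;7;12m🬂[38;2;13;10;15m[48;2;12;7;12m🬂[38;2;13;10;15m[48;2;12;7;12m🬂[38;2;13;10;15m[48;2;12;7;12m🬂[38;2;13;10;15m[48;2;12;7;12m🬂[38;2;13;10;15m[48;2;12;7;12m🬂[38;2;13;10;15m[48;2;12;7;12m🬂[38;2;13;10;15m[48;2;12;7;12m🬂[38;2;13;10;15m[48;2;12;7;12m🬂[0m
</frame>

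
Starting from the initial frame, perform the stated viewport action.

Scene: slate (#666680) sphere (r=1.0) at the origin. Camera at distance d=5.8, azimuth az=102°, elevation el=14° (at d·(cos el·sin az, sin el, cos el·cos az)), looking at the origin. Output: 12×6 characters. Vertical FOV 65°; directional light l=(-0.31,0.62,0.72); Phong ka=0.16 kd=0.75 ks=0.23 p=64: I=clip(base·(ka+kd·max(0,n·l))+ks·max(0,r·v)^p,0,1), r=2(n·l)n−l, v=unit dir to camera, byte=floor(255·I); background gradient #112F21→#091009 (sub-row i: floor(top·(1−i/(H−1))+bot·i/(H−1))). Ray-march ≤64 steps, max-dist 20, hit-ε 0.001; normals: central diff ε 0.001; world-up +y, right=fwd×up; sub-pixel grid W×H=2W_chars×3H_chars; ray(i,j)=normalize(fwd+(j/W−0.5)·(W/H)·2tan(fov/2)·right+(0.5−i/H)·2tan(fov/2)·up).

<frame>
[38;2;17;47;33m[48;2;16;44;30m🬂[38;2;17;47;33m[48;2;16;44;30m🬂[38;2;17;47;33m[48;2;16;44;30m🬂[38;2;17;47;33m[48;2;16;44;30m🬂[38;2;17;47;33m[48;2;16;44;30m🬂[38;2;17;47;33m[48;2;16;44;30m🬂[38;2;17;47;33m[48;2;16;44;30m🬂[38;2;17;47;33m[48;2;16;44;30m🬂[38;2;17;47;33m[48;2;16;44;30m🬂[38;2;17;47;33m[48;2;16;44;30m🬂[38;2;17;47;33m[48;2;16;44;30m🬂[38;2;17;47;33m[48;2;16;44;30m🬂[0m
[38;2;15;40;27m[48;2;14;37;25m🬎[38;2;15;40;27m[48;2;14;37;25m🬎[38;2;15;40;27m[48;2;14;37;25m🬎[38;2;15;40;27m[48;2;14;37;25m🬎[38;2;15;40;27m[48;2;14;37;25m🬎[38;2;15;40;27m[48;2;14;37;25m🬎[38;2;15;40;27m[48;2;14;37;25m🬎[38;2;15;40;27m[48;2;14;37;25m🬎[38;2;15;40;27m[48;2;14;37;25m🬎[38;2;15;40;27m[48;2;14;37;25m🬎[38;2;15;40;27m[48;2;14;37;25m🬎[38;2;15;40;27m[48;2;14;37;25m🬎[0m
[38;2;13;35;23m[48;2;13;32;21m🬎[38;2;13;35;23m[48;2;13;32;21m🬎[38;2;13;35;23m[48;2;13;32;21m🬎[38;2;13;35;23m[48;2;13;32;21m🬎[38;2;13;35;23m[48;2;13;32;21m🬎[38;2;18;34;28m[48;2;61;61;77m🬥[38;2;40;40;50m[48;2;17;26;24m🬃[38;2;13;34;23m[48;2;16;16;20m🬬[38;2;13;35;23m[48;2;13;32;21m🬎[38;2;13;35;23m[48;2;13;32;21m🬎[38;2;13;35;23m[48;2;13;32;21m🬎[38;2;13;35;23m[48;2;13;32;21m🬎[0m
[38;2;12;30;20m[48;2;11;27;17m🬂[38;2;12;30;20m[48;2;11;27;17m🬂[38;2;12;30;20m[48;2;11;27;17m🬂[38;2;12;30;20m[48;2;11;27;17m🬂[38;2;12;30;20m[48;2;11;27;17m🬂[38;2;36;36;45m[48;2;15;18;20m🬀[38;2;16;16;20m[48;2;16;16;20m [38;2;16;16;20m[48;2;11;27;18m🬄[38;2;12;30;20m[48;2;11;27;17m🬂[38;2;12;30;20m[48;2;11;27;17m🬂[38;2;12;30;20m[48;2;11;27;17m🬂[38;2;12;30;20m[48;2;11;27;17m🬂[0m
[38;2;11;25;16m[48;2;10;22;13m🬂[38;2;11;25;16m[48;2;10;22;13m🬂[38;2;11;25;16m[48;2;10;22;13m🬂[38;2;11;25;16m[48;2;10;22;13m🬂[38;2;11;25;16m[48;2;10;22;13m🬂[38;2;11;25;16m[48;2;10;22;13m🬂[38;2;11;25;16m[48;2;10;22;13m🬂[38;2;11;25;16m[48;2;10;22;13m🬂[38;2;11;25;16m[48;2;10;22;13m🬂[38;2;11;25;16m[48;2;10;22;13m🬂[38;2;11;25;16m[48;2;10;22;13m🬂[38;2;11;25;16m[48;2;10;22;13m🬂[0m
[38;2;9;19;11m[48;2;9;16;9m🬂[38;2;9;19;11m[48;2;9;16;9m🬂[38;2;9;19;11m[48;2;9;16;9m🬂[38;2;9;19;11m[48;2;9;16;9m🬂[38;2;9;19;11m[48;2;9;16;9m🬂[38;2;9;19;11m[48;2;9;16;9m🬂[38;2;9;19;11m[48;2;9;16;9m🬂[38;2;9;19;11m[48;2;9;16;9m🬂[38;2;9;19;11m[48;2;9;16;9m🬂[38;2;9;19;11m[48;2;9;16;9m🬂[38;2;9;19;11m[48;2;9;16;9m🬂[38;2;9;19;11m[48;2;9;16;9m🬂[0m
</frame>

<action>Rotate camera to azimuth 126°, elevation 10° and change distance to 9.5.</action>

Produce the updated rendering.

<frame>
[38;2;17;47;33m[48;2;16;44;30m🬂[38;2;17;47;33m[48;2;16;44;30m🬂[38;2;17;47;33m[48;2;16;44;30m🬂[38;2;17;47;33m[48;2;16;44;30m🬂[38;2;17;47;33m[48;2;16;44;30m🬂[38;2;17;47;33m[48;2;16;44;30m🬂[38;2;17;47;33m[48;2;16;44;30m🬂[38;2;17;47;33m[48;2;16;44;30m🬂[38;2;17;47;33m[48;2;16;44;30m🬂[38;2;17;47;33m[48;2;16;44;30m🬂[38;2;17;47;33m[48;2;16;44;30m🬂[38;2;17;47;33m[48;2;16;44;30m🬂[0m
[38;2;15;40;27m[48;2;14;37;25m🬎[38;2;15;40;27m[48;2;14;37;25m🬎[38;2;15;40;27m[48;2;14;37;25m🬎[38;2;15;40;27m[48;2;14;37;25m🬎[38;2;15;40;27m[48;2;14;37;25m🬎[38;2;15;40;27m[48;2;14;37;25m🬎[38;2;15;40;27m[48;2;14;37;25m🬎[38;2;15;40;27m[48;2;14;37;25m🬎[38;2;15;40;27m[48;2;14;37;25m🬎[38;2;15;40;27m[48;2;14;37;25m🬎[38;2;15;40;27m[48;2;14;37;25m🬎[38;2;15;40;27m[48;2;14;37;25m🬎[0m
[38;2;13;35;23m[48;2;13;32;21m🬎[38;2;13;35;23m[48;2;13;32;21m🬎[38;2;13;35;23m[48;2;13;32;21m🬎[38;2;13;35;23m[48;2;13;32;21m🬎[38;2;13;35;23m[48;2;13;32;21m🬎[38;2;13;34;23m[48;2;56;56;70m🬝[38;2;13;35;23m[48;2;16;16;20m🬎[38;2;13;35;23m[48;2;13;32;21m🬎[38;2;13;35;23m[48;2;13;32;21m🬎[38;2;13;35;23m[48;2;13;32;21m🬎[38;2;13;35;23m[48;2;13;32;21m🬎[38;2;13;35;23m[48;2;13;32;21m🬎[0m
[38;2;12;30;20m[48;2;11;27;17m🬂[38;2;12;30;20m[48;2;11;27;17m🬂[38;2;12;30;20m[48;2;11;27;17m🬂[38;2;12;30;20m[48;2;11;27;17m🬂[38;2;12;30;20m[48;2;11;27;17m🬂[38;2;11;27;18m[48;2;16;16;20m🬲[38;2;16;16;20m[48;2;11;26;17m🬎[38;2;12;30;20m[48;2;11;27;17m🬂[38;2;12;30;20m[48;2;11;27;17m🬂[38;2;12;30;20m[48;2;11;27;17m🬂[38;2;12;30;20m[48;2;11;27;17m🬂[38;2;12;30;20m[48;2;11;27;17m🬂[0m
[38;2;11;25;16m[48;2;10;22;13m🬂[38;2;11;25;16m[48;2;10;22;13m🬂[38;2;11;25;16m[48;2;10;22;13m🬂[38;2;11;25;16m[48;2;10;22;13m🬂[38;2;11;25;16m[48;2;10;22;13m🬂[38;2;11;25;16m[48;2;10;22;13m🬂[38;2;11;25;16m[48;2;10;22;13m🬂[38;2;11;25;16m[48;2;10;22;13m🬂[38;2;11;25;16m[48;2;10;22;13m🬂[38;2;11;25;16m[48;2;10;22;13m🬂[38;2;11;25;16m[48;2;10;22;13m🬂[38;2;11;25;16m[48;2;10;22;13m🬂[0m
[38;2;9;19;11m[48;2;9;16;9m🬂[38;2;9;19;11m[48;2;9;16;9m🬂[38;2;9;19;11m[48;2;9;16;9m🬂[38;2;9;19;11m[48;2;9;16;9m🬂[38;2;9;19;11m[48;2;9;16;9m🬂[38;2;9;19;11m[48;2;9;16;9m🬂[38;2;9;19;11m[48;2;9;16;9m🬂[38;2;9;19;11m[48;2;9;16;9m🬂[38;2;9;19;11m[48;2;9;16;9m🬂[38;2;9;19;11m[48;2;9;16;9m🬂[38;2;9;19;11m[48;2;9;16;9m🬂[38;2;9;19;11m[48;2;9;16;9m🬂[0m
</frame>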